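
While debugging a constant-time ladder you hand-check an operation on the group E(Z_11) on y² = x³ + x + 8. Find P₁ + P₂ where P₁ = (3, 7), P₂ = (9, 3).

(8, 0)

(3, 7) + (9, 3). λ = (3 - 7)/(9 - 3) ≡ 7/6 mod 11. 6⁻¹ ≡ 2 (mod 11), so λ ≡ 3.
  x = λ² - 3 - 9 = 9 - 12 ≡ 8; y = λ·(3 - 8) - 7 ≡ 0. → (8, 0)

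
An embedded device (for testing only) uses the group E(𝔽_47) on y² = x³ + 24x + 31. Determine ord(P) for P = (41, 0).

2P: (41, 0) + (41, 0): same x and y₁ ≡ -y₂, so the sum is the point at infinity.
2P = the point at infinity, so the order is 2.

2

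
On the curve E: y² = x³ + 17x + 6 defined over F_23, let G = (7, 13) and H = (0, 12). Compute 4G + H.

(2, 5)

First 4G:
Repeated addition: build up to 4G.
2G: tangent at (7, 13): λ = (3·7² + 17)/(2·13) ≡ 3/3. 3⁻¹ ≡ 8 (mod 23), so λ ≡ 3·8 ≡ 1.
  x = λ² - 7 - 7 = 1 - 14 ≡ 10; y = λ·(7 - 10) - 13 ≡ 7. → (10, 7)
3G: (10, 7) + (7, 13). λ = (13 - 7)/(7 - 10) ≡ 6/20 mod 23. 20⁻¹ ≡ 15 (mod 23), so λ ≡ 21.
  x = λ² - 10 - 7 = 441 - 17 ≡ 10; y = λ·(10 - 10) - 7 ≡ 16. → (10, 16)
4G: (10, 16) + (7, 13). λ = (13 - 16)/(7 - 10) ≡ 20/20 mod 23. 20⁻¹ ≡ 15 (mod 23), so λ ≡ 1.
  x = λ² - 10 - 7 = 1 - 17 ≡ 7; y = λ·(10 - 7) - 16 ≡ 10. → (7, 10)
4G = (7, 10).
Finally 4G + H:
(7, 10) + (0, 12). λ = (12 - 10)/(0 - 7) ≡ 2/16 mod 23. 16⁻¹ ≡ 13 (mod 23) since 16·13 = 208 ≡ 1, so λ ≡ 3.
  x = λ² - 7 - 0 = 9 - 7 ≡ 2; y = λ·(7 - 2) - 10 ≡ 5. → (2, 5)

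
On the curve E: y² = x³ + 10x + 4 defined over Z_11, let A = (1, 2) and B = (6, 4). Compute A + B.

(9, 8)

(1, 2) + (6, 4). λ = (4 - 2)/(6 - 1) ≡ 2/5 mod 11. 5⁻¹ ≡ 9 (mod 11), so λ ≡ 7.
  x = λ² - 1 - 6 = 49 - 7 ≡ 9; y = λ·(1 - 9) - 2 ≡ 8. → (9, 8)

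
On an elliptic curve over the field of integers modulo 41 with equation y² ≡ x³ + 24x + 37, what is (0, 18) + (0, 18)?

(5, 6)

tangent at (0, 18): λ = (3·0² + 24)/(2·18) ≡ 24/36. 36⁻¹ ≡ 8 (mod 41) since 36·8 = 288 ≡ 1, so λ ≡ 24·8 ≡ 28.
  x = λ² - 0 - 0 = 784 - 0 ≡ 5; y = λ·(0 - 5) - 18 ≡ 6. → (5, 6)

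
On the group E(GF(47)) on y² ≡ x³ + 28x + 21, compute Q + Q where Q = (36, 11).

(28, 3)

tangent at (36, 11): λ = (3·36² + 28)/(2·11) ≡ 15/22. 22⁻¹ ≡ 15 (mod 47), so λ ≡ 15·15 ≡ 37.
  x = λ² - 36 - 36 = 1369 - 72 ≡ 28; y = λ·(36 - 28) - 11 ≡ 3. → (28, 3)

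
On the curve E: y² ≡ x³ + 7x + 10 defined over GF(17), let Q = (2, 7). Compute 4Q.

O

Double-and-add on 4 = (100)₂. Start with Q = (2, 7) for the leading 1-bit.
double: tangent at (2, 7): λ = (3·2² + 7)/(2·7) ≡ 2/14. 14⁻¹ ≡ 11 (mod 17) since 14·11 = 154 ≡ 1, so λ ≡ 2·11 ≡ 5.
  x = λ² - 2 - 2 = 25 - 4 ≡ 4; y = λ·(2 - 4) - 7 ≡ 0. → (4, 0)
double: (4, 0) + (4, 0): same x and y₁ ≡ -y₂, so the sum is the point at infinity.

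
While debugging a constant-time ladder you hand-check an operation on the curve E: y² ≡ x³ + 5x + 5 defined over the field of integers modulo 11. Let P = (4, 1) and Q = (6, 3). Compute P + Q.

(2, 1)

(4, 1) + (6, 3). λ = (3 - 1)/(6 - 4) ≡ 2/2 mod 11. 2⁻¹ ≡ 6 (mod 11) since 2·6 = 12 ≡ 1, so λ ≡ 1.
  x = λ² - 4 - 6 = 1 - 10 ≡ 2; y = λ·(4 - 2) - 1 ≡ 1. → (2, 1)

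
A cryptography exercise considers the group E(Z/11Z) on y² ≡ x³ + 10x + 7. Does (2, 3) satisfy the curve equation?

y² = 3² ≡ 9; x³ + 10x + 7 = 35 ≡ 2 (mod 11). 9 ≠ 2.

no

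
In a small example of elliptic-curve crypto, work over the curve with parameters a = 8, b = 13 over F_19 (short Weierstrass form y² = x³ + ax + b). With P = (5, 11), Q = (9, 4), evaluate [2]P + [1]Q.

First 2P:
Repeated addition: build up to 2P.
2P: tangent at (5, 11): λ = (3·5² + 8)/(2·11) ≡ 7/3. 3⁻¹ ≡ 13 (mod 19), so λ ≡ 7·13 ≡ 15.
  x = λ² - 5 - 5 = 225 - 10 ≡ 6; y = λ·(5 - 6) - 11 ≡ 12. → (6, 12)
2P = (6, 12).
Finally 2P + Q:
(6, 12) + (9, 4). λ = (4 - 12)/(9 - 6) ≡ 11/3 mod 19. 3⁻¹ ≡ 13 (mod 19) since 3·13 = 39 ≡ 1, so λ ≡ 10.
  x = λ² - 6 - 9 = 100 - 15 ≡ 9; y = λ·(6 - 9) - 12 ≡ 15. → (9, 15)

(9, 15)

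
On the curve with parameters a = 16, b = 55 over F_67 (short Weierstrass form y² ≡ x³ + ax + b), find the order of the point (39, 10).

2P: tangent at (39, 10): λ = (3·39² + 16)/(2·10) ≡ 23/20. 20⁻¹ ≡ 57 (mod 67), so λ ≡ 23·57 ≡ 38.
  x = λ² - 39 - 39 = 1444 - 78 ≡ 26; y = λ·(39 - 26) - 10 ≡ 15. → (26, 15)
3P: (26, 15) + (39, 10). λ = (10 - 15)/(39 - 26) ≡ 62/13 mod 67. 13⁻¹ ≡ 31 (mod 67), so λ ≡ 46.
  x = λ² - 26 - 39 = 2116 - 65 ≡ 41; y = λ·(26 - 41) - 15 ≡ 32. → (41, 32)
4P: (41, 32) + (39, 10). λ = (10 - 32)/(39 - 41) ≡ 45/65 mod 67. 65⁻¹ ≡ 33 (mod 67), so λ ≡ 11.
  x = λ² - 41 - 39 = 121 - 80 ≡ 41; y = λ·(41 - 41) - 32 ≡ 35. → (41, 35)
5P: (41, 35) + (39, 10). λ = (10 - 35)/(39 - 41) ≡ 42/65 mod 67. 65⁻¹ ≡ 33 (mod 67) since 65·33 = 2145 ≡ 1, so λ ≡ 46.
  x = λ² - 41 - 39 = 2116 - 80 ≡ 26; y = λ·(41 - 26) - 35 ≡ 52. → (26, 52)
6P: (26, 52) + (39, 10). λ = (10 - 52)/(39 - 26) ≡ 25/13 mod 67. 13⁻¹ ≡ 31 (mod 67), so λ ≡ 38.
  x = λ² - 26 - 39 = 1444 - 65 ≡ 39; y = λ·(26 - 39) - 52 ≡ 57. → (39, 57)
7P: (39, 57) + (39, 10): same x and y₁ ≡ -y₂, so the sum is the point at infinity.
7P = the point at infinity, so the order is 7.

7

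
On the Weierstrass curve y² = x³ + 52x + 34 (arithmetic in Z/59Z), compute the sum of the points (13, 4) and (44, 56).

(13, 4) + (44, 56). λ = (56 - 4)/(44 - 13) ≡ 52/31 mod 59. 31⁻¹ ≡ 40 (mod 59), so λ ≡ 15.
  x = λ² - 13 - 44 = 225 - 57 ≡ 50; y = λ·(13 - 50) - 4 ≡ 31. → (50, 31)

(50, 31)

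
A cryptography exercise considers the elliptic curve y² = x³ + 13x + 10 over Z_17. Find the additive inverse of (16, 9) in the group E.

(16, 8)

-(16, 9) = (16, -9 mod 17) = (16, 8).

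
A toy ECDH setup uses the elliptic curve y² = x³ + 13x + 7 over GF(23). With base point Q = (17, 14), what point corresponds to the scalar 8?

Double-and-add on 8 = (1000)₂. Start with Q = (17, 14) for the leading 1-bit.
double: tangent at (17, 14): λ = (3·17² + 13)/(2·14) ≡ 6/5. 5⁻¹ ≡ 14 (mod 23), so λ ≡ 6·14 ≡ 15.
  x = λ² - 17 - 17 = 225 - 34 ≡ 7; y = λ·(17 - 7) - 14 ≡ 21. → (7, 21)
double: tangent at (7, 21): λ = (3·7² + 13)/(2·21) ≡ 22/19. 19⁻¹ ≡ 17 (mod 23), so λ ≡ 22·17 ≡ 6.
  x = λ² - 7 - 7 = 36 - 14 ≡ 22; y = λ·(7 - 22) - 21 ≡ 4. → (22, 4)
double: tangent at (22, 4): λ = (3·22² + 13)/(2·4) ≡ 16/8. 8⁻¹ ≡ 3 (mod 23), so λ ≡ 16·3 ≡ 2.
  x = λ² - 22 - 22 = 4 - 44 ≡ 6; y = λ·(22 - 6) - 4 ≡ 5. → (6, 5)

(6, 5)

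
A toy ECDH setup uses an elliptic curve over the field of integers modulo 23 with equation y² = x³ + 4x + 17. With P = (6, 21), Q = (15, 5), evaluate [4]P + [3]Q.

(22, 14)

First 4P:
Repeated addition: build up to 4P.
2P: tangent at (6, 21): λ = (3·6² + 4)/(2·21) ≡ 20/19. 19⁻¹ ≡ 17 (mod 23), so λ ≡ 20·17 ≡ 18.
  x = λ² - 6 - 6 = 324 - 12 ≡ 13; y = λ·(6 - 13) - 21 ≡ 14. → (13, 14)
3P: (13, 14) + (6, 21). λ = (21 - 14)/(6 - 13) ≡ 7/16 mod 23. 16⁻¹ ≡ 13 (mod 23), so λ ≡ 22.
  x = λ² - 13 - 6 = 484 - 19 ≡ 5; y = λ·(13 - 5) - 14 ≡ 1. → (5, 1)
4P: (5, 1) + (6, 21). λ = (21 - 1)/(6 - 5) ≡ 20/1 mod 23. 1⁻¹ ≡ 1 (mod 23), so λ ≡ 20.
  x = λ² - 5 - 6 = 400 - 11 ≡ 21; y = λ·(5 - 21) - 1 ≡ 1. → (21, 1)
4P = (21, 1).
Next 3Q:
Repeated addition: build up to 3Q.
2Q: tangent at (15, 5): λ = (3·15² + 4)/(2·5) ≡ 12/10. 10⁻¹ ≡ 7 (mod 23), so λ ≡ 12·7 ≡ 15.
  x = λ² - 15 - 15 = 225 - 30 ≡ 11; y = λ·(15 - 11) - 5 ≡ 9. → (11, 9)
3Q: (11, 9) + (15, 5). λ = (5 - 9)/(15 - 11) ≡ 19/4 mod 23. 4⁻¹ ≡ 6 (mod 23) since 4·6 = 24 ≡ 1, so λ ≡ 22.
  x = λ² - 11 - 15 = 484 - 26 ≡ 21; y = λ·(11 - 21) - 9 ≡ 1. → (21, 1)
3Q = (21, 1).
Finally 4P + 3Q:
tangent at (21, 1): λ = (3·21² + 4)/(2·1) ≡ 16/2. 2⁻¹ ≡ 12 (mod 23), so λ ≡ 16·12 ≡ 8.
  x = λ² - 21 - 21 = 64 - 42 ≡ 22; y = λ·(21 - 22) - 1 ≡ 14. → (22, 14)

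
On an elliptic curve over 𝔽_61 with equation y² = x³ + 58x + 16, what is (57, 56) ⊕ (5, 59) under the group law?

(33, 13)

(57, 56) + (5, 59). λ = (59 - 56)/(5 - 57) ≡ 3/9 mod 61. 9⁻¹ ≡ 34 (mod 61), so λ ≡ 41.
  x = λ² - 57 - 5 = 1681 - 62 ≡ 33; y = λ·(57 - 33) - 56 ≡ 13. → (33, 13)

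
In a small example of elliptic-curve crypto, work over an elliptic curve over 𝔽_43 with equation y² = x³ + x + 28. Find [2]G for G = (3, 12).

(30, 21)

tangent at (3, 12): λ = (3·3² + 1)/(2·12) ≡ 28/24. 24⁻¹ ≡ 9 (mod 43) since 24·9 = 216 ≡ 1, so λ ≡ 28·9 ≡ 37.
  x = λ² - 3 - 3 = 1369 - 6 ≡ 30; y = λ·(3 - 30) - 12 ≡ 21. → (30, 21)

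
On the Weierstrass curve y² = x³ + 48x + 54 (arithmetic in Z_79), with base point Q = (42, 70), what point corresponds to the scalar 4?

(13, 49)

Repeated addition: build up to 4Q.
2Q: tangent at (42, 70): λ = (3·42² + 48)/(2·70) ≡ 47/61. 61⁻¹ ≡ 57 (mod 79) since 61·57 = 3477 ≡ 1, so λ ≡ 47·57 ≡ 72.
  x = λ² - 42 - 42 = 5184 - 84 ≡ 44; y = λ·(42 - 44) - 70 ≡ 23. → (44, 23)
3Q: (44, 23) + (42, 70). λ = (70 - 23)/(42 - 44) ≡ 47/77 mod 79. 77⁻¹ ≡ 39 (mod 79) since 77·39 = 3003 ≡ 1, so λ ≡ 16.
  x = λ² - 44 - 42 = 256 - 86 ≡ 12; y = λ·(44 - 12) - 23 ≡ 15. → (12, 15)
4Q: (12, 15) + (42, 70). λ = (70 - 15)/(42 - 12) ≡ 55/30 mod 79. 30⁻¹ ≡ 29 (mod 79) since 30·29 = 870 ≡ 1, so λ ≡ 15.
  x = λ² - 12 - 42 = 225 - 54 ≡ 13; y = λ·(12 - 13) - 15 ≡ 49. → (13, 49)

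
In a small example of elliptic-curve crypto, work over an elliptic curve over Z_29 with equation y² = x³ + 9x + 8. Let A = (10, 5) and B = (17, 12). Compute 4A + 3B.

(10, 24)

First 4A:
Repeated addition: build up to 4A.
2A: tangent at (10, 5): λ = (3·10² + 9)/(2·5) ≡ 19/10. 10⁻¹ ≡ 3 (mod 29), so λ ≡ 19·3 ≡ 28.
  x = λ² - 10 - 10 = 784 - 20 ≡ 10; y = λ·(10 - 10) - 5 ≡ 24. → (10, 24)
3A: (10, 24) + (10, 5): same x and y₁ ≡ -y₂, so the sum is the point at infinity.
4A: the point at infinity + (10, 5) = (10, 5) (identity).
4A = (10, 5).
Next 3B:
Repeated addition: build up to 3B.
2B: tangent at (17, 12): λ = (3·17² + 9)/(2·12) ≡ 6/24. 24⁻¹ ≡ 23 (mod 29), so λ ≡ 6·23 ≡ 22.
  x = λ² - 17 - 17 = 484 - 34 ≡ 15; y = λ·(17 - 15) - 12 ≡ 3. → (15, 3)
3B: (15, 3) + (17, 12). λ = (12 - 3)/(17 - 15) ≡ 9/2 mod 29. 2⁻¹ ≡ 15 (mod 29) since 2·15 = 30 ≡ 1, so λ ≡ 19.
  x = λ² - 15 - 17 = 361 - 32 ≡ 10; y = λ·(15 - 10) - 3 ≡ 5. → (10, 5)
3B = (10, 5).
Finally 4A + 3B:
tangent at (10, 5): λ = (3·10² + 9)/(2·5) ≡ 19/10. 10⁻¹ ≡ 3 (mod 29) since 10·3 = 30 ≡ 1, so λ ≡ 19·3 ≡ 28.
  x = λ² - 10 - 10 = 784 - 20 ≡ 10; y = λ·(10 - 10) - 5 ≡ 24. → (10, 24)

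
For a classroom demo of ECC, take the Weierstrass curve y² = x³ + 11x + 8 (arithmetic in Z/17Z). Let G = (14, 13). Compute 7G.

Repeated addition: build up to 7G.
2G: tangent at (14, 13): λ = (3·14² + 11)/(2·13) ≡ 4/9. 9⁻¹ ≡ 2 (mod 17), so λ ≡ 4·2 ≡ 8.
  x = λ² - 14 - 14 = 64 - 28 ≡ 2; y = λ·(14 - 2) - 13 ≡ 15. → (2, 15)
3G: (2, 15) + (14, 13). λ = (13 - 15)/(14 - 2) ≡ 15/12 mod 17. 12⁻¹ ≡ 10 (mod 17), so λ ≡ 14.
  x = λ² - 2 - 14 = 196 - 16 ≡ 10; y = λ·(2 - 10) - 15 ≡ 9. → (10, 9)
4G: (10, 9) + (14, 13). λ = (13 - 9)/(14 - 10) ≡ 4/4 mod 17. 4⁻¹ ≡ 13 (mod 17), so λ ≡ 1.
  x = λ² - 10 - 14 = 1 - 24 ≡ 11; y = λ·(10 - 11) - 9 ≡ 7. → (11, 7)
5G: (11, 7) + (14, 13). λ = (13 - 7)/(14 - 11) ≡ 6/3 mod 17. 3⁻¹ ≡ 6 (mod 17), so λ ≡ 2.
  x = λ² - 11 - 14 = 4 - 25 ≡ 13; y = λ·(11 - 13) - 7 ≡ 6. → (13, 6)
6G: (13, 6) + (14, 13). λ = (13 - 6)/(14 - 13) ≡ 7/1 mod 17. 1⁻¹ ≡ 1 (mod 17) since 1·1 = 1 ≡ 1, so λ ≡ 7.
  x = λ² - 13 - 14 = 49 - 27 ≡ 5; y = λ·(13 - 5) - 6 ≡ 16. → (5, 16)
7G: (5, 16) + (14, 13). λ = (13 - 16)/(14 - 5) ≡ 14/9 mod 17. 9⁻¹ ≡ 2 (mod 17), so λ ≡ 11.
  x = λ² - 5 - 14 = 121 - 19 ≡ 0; y = λ·(5 - 0) - 16 ≡ 5. → (0, 5)

(0, 5)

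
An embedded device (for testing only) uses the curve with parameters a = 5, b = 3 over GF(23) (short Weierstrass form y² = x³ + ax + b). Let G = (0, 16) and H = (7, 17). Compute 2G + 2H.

(10, 15)

First 2G:
Repeated addition: build up to 2G.
2G: tangent at (0, 16): λ = (3·0² + 5)/(2·16) ≡ 5/9. 9⁻¹ ≡ 18 (mod 23) since 9·18 = 162 ≡ 1, so λ ≡ 5·18 ≡ 21.
  x = λ² - 0 - 0 = 441 - 0 ≡ 4; y = λ·(0 - 4) - 16 ≡ 15. → (4, 15)
2G = (4, 15).
Next 2H:
Repeated addition: build up to 2H.
2H: tangent at (7, 17): λ = (3·7² + 5)/(2·17) ≡ 14/11. 11⁻¹ ≡ 21 (mod 23), so λ ≡ 14·21 ≡ 18.
  x = λ² - 7 - 7 = 324 - 14 ≡ 11; y = λ·(7 - 11) - 17 ≡ 3. → (11, 3)
2H = (11, 3).
Finally 2G + 2H:
(4, 15) + (11, 3). λ = (3 - 15)/(11 - 4) ≡ 11/7 mod 23. 7⁻¹ ≡ 10 (mod 23), so λ ≡ 18.
  x = λ² - 4 - 11 = 324 - 15 ≡ 10; y = λ·(4 - 10) - 15 ≡ 15. → (10, 15)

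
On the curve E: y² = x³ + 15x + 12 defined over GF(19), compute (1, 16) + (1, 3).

The two points share x = 1 and their y-coordinates satisfy 16 + 3 ≡ 0 (mod 19), so they are inverses. Their sum is the point at infinity.

O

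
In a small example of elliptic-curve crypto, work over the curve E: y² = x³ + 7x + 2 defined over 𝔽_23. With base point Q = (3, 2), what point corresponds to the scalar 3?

Repeated addition: build up to 3Q.
2Q: tangent at (3, 2): λ = (3·3² + 7)/(2·2) ≡ 11/4. 4⁻¹ ≡ 6 (mod 23) since 4·6 = 24 ≡ 1, so λ ≡ 11·6 ≡ 20.
  x = λ² - 3 - 3 = 400 - 6 ≡ 3; y = λ·(3 - 3) - 2 ≡ 21. → (3, 21)
3Q: (3, 21) + (3, 2): same x and y₁ ≡ -y₂, so the sum is the point at infinity.

O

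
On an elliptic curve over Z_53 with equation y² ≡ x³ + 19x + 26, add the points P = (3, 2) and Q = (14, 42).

(3, 2) + (14, 42). λ = (42 - 2)/(14 - 3) ≡ 40/11 mod 53. 11⁻¹ ≡ 29 (mod 53), so λ ≡ 47.
  x = λ² - 3 - 14 = 2209 - 17 ≡ 19; y = λ·(3 - 19) - 2 ≡ 41. → (19, 41)

(19, 41)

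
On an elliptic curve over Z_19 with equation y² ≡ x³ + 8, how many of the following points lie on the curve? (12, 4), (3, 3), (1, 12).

0

(12, 4): 4² ≡ 16, rhs ≡ 7 → off.
(3, 3): 3² ≡ 9, rhs ≡ 16 → off.
(1, 12): 12² ≡ 11, rhs ≡ 9 → off.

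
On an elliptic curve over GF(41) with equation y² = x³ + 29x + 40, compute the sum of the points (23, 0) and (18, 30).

(23, 0) + (18, 30). λ = (30 - 0)/(18 - 23) ≡ 30/36 mod 41. 36⁻¹ ≡ 8 (mod 41), so λ ≡ 35.
  x = λ² - 23 - 18 = 1225 - 41 ≡ 36; y = λ·(23 - 36) - 0 ≡ 37. → (36, 37)

(36, 37)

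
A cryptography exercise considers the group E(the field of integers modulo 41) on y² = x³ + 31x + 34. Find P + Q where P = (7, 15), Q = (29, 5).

(13, 25)

(7, 15) + (29, 5). λ = (5 - 15)/(29 - 7) ≡ 31/22 mod 41. 22⁻¹ ≡ 28 (mod 41), so λ ≡ 7.
  x = λ² - 7 - 29 = 49 - 36 ≡ 13; y = λ·(7 - 13) - 15 ≡ 25. → (13, 25)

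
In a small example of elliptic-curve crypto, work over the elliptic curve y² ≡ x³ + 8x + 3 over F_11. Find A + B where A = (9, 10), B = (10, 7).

(1, 10)

(9, 10) + (10, 7). λ = (7 - 10)/(10 - 9) ≡ 8/1 mod 11. 1⁻¹ ≡ 1 (mod 11), so λ ≡ 8.
  x = λ² - 9 - 10 = 64 - 19 ≡ 1; y = λ·(9 - 1) - 10 ≡ 10. → (1, 10)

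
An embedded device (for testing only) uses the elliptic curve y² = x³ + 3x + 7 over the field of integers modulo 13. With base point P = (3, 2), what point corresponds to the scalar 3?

(12, 9)

Repeated addition: build up to 3P.
2P: tangent at (3, 2): λ = (3·3² + 3)/(2·2) ≡ 4/4. 4⁻¹ ≡ 10 (mod 13), so λ ≡ 4·10 ≡ 1.
  x = λ² - 3 - 3 = 1 - 6 ≡ 8; y = λ·(3 - 8) - 2 ≡ 6. → (8, 6)
3P: (8, 6) + (3, 2). λ = (2 - 6)/(3 - 8) ≡ 9/8 mod 13. 8⁻¹ ≡ 5 (mod 13), so λ ≡ 6.
  x = λ² - 8 - 3 = 36 - 11 ≡ 12; y = λ·(8 - 12) - 6 ≡ 9. → (12, 9)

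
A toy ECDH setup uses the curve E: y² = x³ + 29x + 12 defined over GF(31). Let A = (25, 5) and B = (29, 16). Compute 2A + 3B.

(7, 0)

First 2A:
Repeated addition: build up to 2A.
2A: tangent at (25, 5): λ = (3·25² + 29)/(2·5) ≡ 13/10. 10⁻¹ ≡ 28 (mod 31), so λ ≡ 13·28 ≡ 23.
  x = λ² - 25 - 25 = 529 - 50 ≡ 14; y = λ·(25 - 14) - 5 ≡ 0. → (14, 0)
2A = (14, 0).
Next 3B:
Repeated addition: build up to 3B.
2B: tangent at (29, 16): λ = (3·29² + 29)/(2·16) ≡ 10/1. 1⁻¹ ≡ 1 (mod 31) since 1·1 = 1 ≡ 1, so λ ≡ 10·1 ≡ 10.
  x = λ² - 29 - 29 = 100 - 58 ≡ 11; y = λ·(29 - 11) - 16 ≡ 9. → (11, 9)
3B: (11, 9) + (29, 16). λ = (16 - 9)/(29 - 11) ≡ 7/18 mod 31. 18⁻¹ ≡ 19 (mod 31) since 18·19 = 342 ≡ 1, so λ ≡ 9.
  x = λ² - 11 - 29 = 81 - 40 ≡ 10; y = λ·(11 - 10) - 9 ≡ 0. → (10, 0)
3B = (10, 0).
Finally 2A + 3B:
(14, 0) + (10, 0). λ = (0 - 0)/(10 - 14) ≡ 0/27 mod 31. 27⁻¹ ≡ 23 (mod 31), so λ ≡ 0.
  x = λ² - 14 - 10 = 0 - 24 ≡ 7; y = λ·(14 - 7) - 0 ≡ 0. → (7, 0)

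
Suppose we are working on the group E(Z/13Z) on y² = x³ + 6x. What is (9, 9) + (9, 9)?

tangent at (9, 9): λ = (3·9² + 6)/(2·9) ≡ 2/5. 5⁻¹ ≡ 8 (mod 13) since 5·8 = 40 ≡ 1, so λ ≡ 2·8 ≡ 3.
  x = λ² - 9 - 9 = 9 - 18 ≡ 4; y = λ·(9 - 4) - 9 ≡ 6. → (4, 6)

(4, 6)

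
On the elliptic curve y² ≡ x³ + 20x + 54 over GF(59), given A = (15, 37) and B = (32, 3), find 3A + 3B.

(12, 55)

First 3A:
Repeated addition: build up to 3A.
2A: tangent at (15, 37): λ = (3·15² + 20)/(2·37) ≡ 46/15. 15⁻¹ ≡ 4 (mod 59) since 15·4 = 60 ≡ 1, so λ ≡ 46·4 ≡ 7.
  x = λ² - 15 - 15 = 49 - 30 ≡ 19; y = λ·(15 - 19) - 37 ≡ 53. → (19, 53)
3A: (19, 53) + (15, 37). λ = (37 - 53)/(15 - 19) ≡ 43/55 mod 59. 55⁻¹ ≡ 44 (mod 59) since 55·44 = 2420 ≡ 1, so λ ≡ 4.
  x = λ² - 19 - 15 = 16 - 34 ≡ 41; y = λ·(19 - 41) - 53 ≡ 36. → (41, 36)
3A = (41, 36).
Next 3B:
Repeated addition: build up to 3B.
2B: tangent at (32, 3): λ = (3·32² + 20)/(2·3) ≡ 24/6. 6⁻¹ ≡ 10 (mod 59), so λ ≡ 24·10 ≡ 4.
  x = λ² - 32 - 32 = 16 - 64 ≡ 11; y = λ·(32 - 11) - 3 ≡ 22. → (11, 22)
3B: (11, 22) + (32, 3). λ = (3 - 22)/(32 - 11) ≡ 40/21 mod 59. 21⁻¹ ≡ 45 (mod 59) since 21·45 = 945 ≡ 1, so λ ≡ 30.
  x = λ² - 11 - 32 = 900 - 43 ≡ 31; y = λ·(11 - 31) - 22 ≡ 27. → (31, 27)
3B = (31, 27).
Finally 3A + 3B:
(41, 36) + (31, 27). λ = (27 - 36)/(31 - 41) ≡ 50/49 mod 59. 49⁻¹ ≡ 53 (mod 59) since 49·53 = 2597 ≡ 1, so λ ≡ 54.
  x = λ² - 41 - 31 = 2916 - 72 ≡ 12; y = λ·(41 - 12) - 36 ≡ 55. → (12, 55)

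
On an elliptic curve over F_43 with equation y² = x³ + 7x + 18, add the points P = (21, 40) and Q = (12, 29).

(3, 25)

(21, 40) + (12, 29). λ = (29 - 40)/(12 - 21) ≡ 32/34 mod 43. 34⁻¹ ≡ 19 (mod 43), so λ ≡ 6.
  x = λ² - 21 - 12 = 36 - 33 ≡ 3; y = λ·(21 - 3) - 40 ≡ 25. → (3, 25)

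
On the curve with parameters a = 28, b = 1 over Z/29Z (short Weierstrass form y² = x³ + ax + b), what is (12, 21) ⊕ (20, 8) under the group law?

(12, 21) + (20, 8). λ = (8 - 21)/(20 - 12) ≡ 16/8 mod 29. 8⁻¹ ≡ 11 (mod 29), so λ ≡ 2.
  x = λ² - 12 - 20 = 4 - 32 ≡ 1; y = λ·(12 - 1) - 21 ≡ 1. → (1, 1)

(1, 1)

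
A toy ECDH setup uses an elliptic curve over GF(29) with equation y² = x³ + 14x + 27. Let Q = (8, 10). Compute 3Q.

(11, 2)

Repeated addition: build up to 3Q.
2Q: tangent at (8, 10): λ = (3·8² + 14)/(2·10) ≡ 3/20. 20⁻¹ ≡ 16 (mod 29), so λ ≡ 3·16 ≡ 19.
  x = λ² - 8 - 8 = 361 - 16 ≡ 26; y = λ·(8 - 26) - 10 ≡ 25. → (26, 25)
3Q: (26, 25) + (8, 10). λ = (10 - 25)/(8 - 26) ≡ 14/11 mod 29. 11⁻¹ ≡ 8 (mod 29), so λ ≡ 25.
  x = λ² - 26 - 8 = 625 - 34 ≡ 11; y = λ·(26 - 11) - 25 ≡ 2. → (11, 2)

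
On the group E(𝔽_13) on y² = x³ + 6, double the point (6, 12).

tangent at (6, 12): λ = (3·6² + 0)/(2·12) ≡ 4/11. 11⁻¹ ≡ 6 (mod 13), so λ ≡ 4·6 ≡ 11.
  x = λ² - 6 - 6 = 121 - 12 ≡ 5; y = λ·(6 - 5) - 12 ≡ 12. → (5, 12)

(5, 12)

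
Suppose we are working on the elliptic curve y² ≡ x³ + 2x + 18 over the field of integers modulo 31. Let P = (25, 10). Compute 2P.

(19, 23)

tangent at (25, 10): λ = (3·25² + 2)/(2·10) ≡ 17/20. 20⁻¹ ≡ 14 (mod 31) since 20·14 = 280 ≡ 1, so λ ≡ 17·14 ≡ 21.
  x = λ² - 25 - 25 = 441 - 50 ≡ 19; y = λ·(25 - 19) - 10 ≡ 23. → (19, 23)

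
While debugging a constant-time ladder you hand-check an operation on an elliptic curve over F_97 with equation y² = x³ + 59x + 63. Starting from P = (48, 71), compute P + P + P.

(46, 94)

Repeated addition: build up to 3P.
2P: tangent at (48, 71): λ = (3·48² + 59)/(2·71) ≡ 84/45. 45⁻¹ ≡ 69 (mod 97), so λ ≡ 84·69 ≡ 73.
  x = λ² - 48 - 48 = 5329 - 96 ≡ 92; y = λ·(48 - 92) - 71 ≡ 15. → (92, 15)
3P: (92, 15) + (48, 71). λ = (71 - 15)/(48 - 92) ≡ 56/53 mod 97. 53⁻¹ ≡ 11 (mod 97) since 53·11 = 583 ≡ 1, so λ ≡ 34.
  x = λ² - 92 - 48 = 1156 - 140 ≡ 46; y = λ·(92 - 46) - 15 ≡ 94. → (46, 94)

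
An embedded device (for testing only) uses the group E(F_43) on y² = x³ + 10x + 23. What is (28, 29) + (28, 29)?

tangent at (28, 29): λ = (3·28² + 10)/(2·29) ≡ 40/15. 15⁻¹ ≡ 23 (mod 43) since 15·23 = 345 ≡ 1, so λ ≡ 40·23 ≡ 17.
  x = λ² - 28 - 28 = 289 - 56 ≡ 18; y = λ·(28 - 18) - 29 ≡ 12. → (18, 12)

(18, 12)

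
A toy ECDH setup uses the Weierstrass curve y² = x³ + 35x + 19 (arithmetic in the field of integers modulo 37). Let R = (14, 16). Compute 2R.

(6, 1)

tangent at (14, 16): λ = (3·14² + 35)/(2·16) ≡ 31/32. 32⁻¹ ≡ 22 (mod 37), so λ ≡ 31·22 ≡ 16.
  x = λ² - 14 - 14 = 256 - 28 ≡ 6; y = λ·(14 - 6) - 16 ≡ 1. → (6, 1)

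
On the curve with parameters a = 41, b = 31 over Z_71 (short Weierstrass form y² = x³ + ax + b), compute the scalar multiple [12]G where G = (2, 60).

Repeated addition: build up to 12G.
2G: tangent at (2, 60): λ = (3·2² + 41)/(2·60) ≡ 53/49. 49⁻¹ ≡ 29 (mod 71) since 49·29 = 1421 ≡ 1, so λ ≡ 53·29 ≡ 46.
  x = λ² - 2 - 2 = 2116 - 4 ≡ 53; y = λ·(2 - 53) - 60 ≡ 8. → (53, 8)
3G: (53, 8) + (2, 60). λ = (60 - 8)/(2 - 53) ≡ 52/20 mod 71. 20⁻¹ ≡ 32 (mod 71), so λ ≡ 31.
  x = λ² - 53 - 2 = 961 - 55 ≡ 54; y = λ·(53 - 54) - 8 ≡ 32. → (54, 32)
4G: (54, 32) + (2, 60). λ = (60 - 32)/(2 - 54) ≡ 28/19 mod 71. 19⁻¹ ≡ 15 (mod 71), so λ ≡ 65.
  x = λ² - 54 - 2 = 4225 - 56 ≡ 51; y = λ·(54 - 51) - 32 ≡ 21. → (51, 21)
5G: (51, 21) + (2, 60). λ = (60 - 21)/(2 - 51) ≡ 39/22 mod 71. 22⁻¹ ≡ 42 (mod 71), so λ ≡ 5.
  x = λ² - 51 - 2 = 25 - 53 ≡ 43; y = λ·(51 - 43) - 21 ≡ 19. → (43, 19)
6G: (43, 19) + (2, 60). λ = (60 - 19)/(2 - 43) ≡ 41/30 mod 71. 30⁻¹ ≡ 45 (mod 71), so λ ≡ 70.
  x = λ² - 43 - 2 = 4900 - 45 ≡ 27; y = λ·(43 - 27) - 19 ≡ 36. → (27, 36)
7G: (27, 36) + (2, 60). λ = (60 - 36)/(2 - 27) ≡ 24/46 mod 71. 46⁻¹ ≡ 17 (mod 71), so λ ≡ 53.
  x = λ² - 27 - 2 = 2809 - 29 ≡ 11; y = λ·(27 - 11) - 36 ≡ 31. → (11, 31)
8G: (11, 31) + (2, 60). λ = (60 - 31)/(2 - 11) ≡ 29/62 mod 71. 62⁻¹ ≡ 63 (mod 71), so λ ≡ 52.
  x = λ² - 11 - 2 = 2704 - 13 ≡ 64; y = λ·(11 - 64) - 31 ≡ 53. → (64, 53)
9G: (64, 53) + (2, 60). λ = (60 - 53)/(2 - 64) ≡ 7/9 mod 71. 9⁻¹ ≡ 8 (mod 71), so λ ≡ 56.
  x = λ² - 64 - 2 = 3136 - 66 ≡ 17; y = λ·(64 - 17) - 53 ≡ 23. → (17, 23)
10G: (17, 23) + (2, 60). λ = (60 - 23)/(2 - 17) ≡ 37/56 mod 71. 56⁻¹ ≡ 52 (mod 71), so λ ≡ 7.
  x = λ² - 17 - 2 = 49 - 19 ≡ 30; y = λ·(17 - 30) - 23 ≡ 28. → (30, 28)
11G: (30, 28) + (2, 60). λ = (60 - 28)/(2 - 30) ≡ 32/43 mod 71. 43⁻¹ ≡ 38 (mod 71), so λ ≡ 9.
  x = λ² - 30 - 2 = 81 - 32 ≡ 49; y = λ·(30 - 49) - 28 ≡ 14. → (49, 14)
12G: (49, 14) + (2, 60). λ = (60 - 14)/(2 - 49) ≡ 46/24 mod 71. 24⁻¹ ≡ 3 (mod 71) since 24·3 = 72 ≡ 1, so λ ≡ 67.
  x = λ² - 49 - 2 = 4489 - 51 ≡ 36; y = λ·(49 - 36) - 14 ≡ 5. → (36, 5)

(36, 5)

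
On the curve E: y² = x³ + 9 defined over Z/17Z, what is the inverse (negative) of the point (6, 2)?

-(6, 2) = (6, -2 mod 17) = (6, 15).

(6, 15)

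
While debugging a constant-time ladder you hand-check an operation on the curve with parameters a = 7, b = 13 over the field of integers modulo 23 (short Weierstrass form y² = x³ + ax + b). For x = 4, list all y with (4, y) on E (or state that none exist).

6, 17

x³ + 7x + 13 = 105 ≡ 13 (mod 23).
Square roots of 13 mod 23: 6 and 17 (since 6² = 36 ≡ 13).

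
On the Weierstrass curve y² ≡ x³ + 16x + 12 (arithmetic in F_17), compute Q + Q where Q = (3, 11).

tangent at (3, 11): λ = (3·3² + 16)/(2·11) ≡ 9/5. 5⁻¹ ≡ 7 (mod 17), so λ ≡ 9·7 ≡ 12.
  x = λ² - 3 - 3 = 144 - 6 ≡ 2; y = λ·(3 - 2) - 11 ≡ 1. → (2, 1)

(2, 1)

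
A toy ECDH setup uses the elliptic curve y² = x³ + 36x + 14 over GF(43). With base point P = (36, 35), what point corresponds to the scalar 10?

Double-and-add on 10 = (1010)₂. Start with P = (36, 35) for the leading 1-bit.
double: tangent at (36, 35): λ = (3·36² + 36)/(2·35) ≡ 11/27. 27⁻¹ ≡ 8 (mod 43) since 27·8 = 216 ≡ 1, so λ ≡ 11·8 ≡ 2.
  x = λ² - 36 - 36 = 4 - 72 ≡ 18; y = λ·(36 - 18) - 35 ≡ 1. → (18, 1)
double: tangent at (18, 1): λ = (3·18² + 36)/(2·1) ≡ 19/2. 2⁻¹ ≡ 22 (mod 43), so λ ≡ 19·22 ≡ 31.
  x = λ² - 18 - 18 = 961 - 36 ≡ 22; y = λ·(18 - 22) - 1 ≡ 4. → (22, 4)
add P: (22, 4) + (36, 35). λ = (35 - 4)/(36 - 22) ≡ 31/14 mod 43. 14⁻¹ ≡ 40 (mod 43), so λ ≡ 36.
  x = λ² - 22 - 36 = 1296 - 58 ≡ 34; y = λ·(22 - 34) - 4 ≡ 37. → (34, 37)
double: tangent at (34, 37): λ = (3·34² + 36)/(2·37) ≡ 21/31. 31⁻¹ ≡ 25 (mod 43), so λ ≡ 21·25 ≡ 9.
  x = λ² - 34 - 34 = 81 - 68 ≡ 13; y = λ·(34 - 13) - 37 ≡ 23. → (13, 23)

(13, 23)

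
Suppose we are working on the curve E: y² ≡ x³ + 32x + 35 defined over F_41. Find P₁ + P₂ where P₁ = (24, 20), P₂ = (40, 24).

(24, 20) + (40, 24). λ = (24 - 20)/(40 - 24) ≡ 4/16 mod 41. 16⁻¹ ≡ 18 (mod 41), so λ ≡ 31.
  x = λ² - 24 - 40 = 961 - 64 ≡ 36; y = λ·(24 - 36) - 20 ≡ 18. → (36, 18)

(36, 18)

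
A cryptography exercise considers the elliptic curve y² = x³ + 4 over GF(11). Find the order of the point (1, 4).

12

2P: tangent at (1, 4): λ = (3·1² + 0)/(2·4) ≡ 3/8. 8⁻¹ ≡ 7 (mod 11) since 8·7 = 56 ≡ 1, so λ ≡ 3·7 ≡ 10.
  x = λ² - 1 - 1 = 100 - 2 ≡ 10; y = λ·(1 - 10) - 4 ≡ 5. → (10, 5)
3P: (10, 5) + (1, 4). λ = (4 - 5)/(1 - 10) ≡ 10/2 mod 11. 2⁻¹ ≡ 6 (mod 11) since 2·6 = 12 ≡ 1, so λ ≡ 5.
  x = λ² - 10 - 1 = 25 - 11 ≡ 3; y = λ·(10 - 3) - 5 ≡ 8. → (3, 8)
4P: (3, 8) + (1, 4). λ = (4 - 8)/(1 - 3) ≡ 7/9 mod 11. 9⁻¹ ≡ 5 (mod 11), so λ ≡ 2.
  x = λ² - 3 - 1 = 4 - 4 ≡ 0; y = λ·(3 - 0) - 8 ≡ 9. → (0, 9)
5P: (0, 9) + (1, 4). λ = (4 - 9)/(1 - 0) ≡ 6/1 mod 11. 1⁻¹ ≡ 1 (mod 11) since 1·1 = 1 ≡ 1, so λ ≡ 6.
  x = λ² - 0 - 1 = 36 - 1 ≡ 2; y = λ·(0 - 2) - 9 ≡ 1. → (2, 1)
6P: (2, 1) + (1, 4). λ = (4 - 1)/(1 - 2) ≡ 3/10 mod 11. 10⁻¹ ≡ 10 (mod 11) since 10·10 = 100 ≡ 1, so λ ≡ 8.
  x = λ² - 2 - 1 = 64 - 3 ≡ 6; y = λ·(2 - 6) - 1 ≡ 0. → (6, 0)
7P: (6, 0) + (1, 4). λ = (4 - 0)/(1 - 6) ≡ 4/6 mod 11. 6⁻¹ ≡ 2 (mod 11), so λ ≡ 8.
  x = λ² - 6 - 1 = 64 - 7 ≡ 2; y = λ·(6 - 2) - 0 ≡ 10. → (2, 10)
8P: (2, 10) + (1, 4). λ = (4 - 10)/(1 - 2) ≡ 5/10 mod 11. 10⁻¹ ≡ 10 (mod 11), so λ ≡ 6.
  x = λ² - 2 - 1 = 36 - 3 ≡ 0; y = λ·(2 - 0) - 10 ≡ 2. → (0, 2)
9P: (0, 2) + (1, 4). λ = (4 - 2)/(1 - 0) ≡ 2/1 mod 11. 1⁻¹ ≡ 1 (mod 11), so λ ≡ 2.
  x = λ² - 0 - 1 = 4 - 1 ≡ 3; y = λ·(0 - 3) - 2 ≡ 3. → (3, 3)
10P: (3, 3) + (1, 4). λ = (4 - 3)/(1 - 3) ≡ 1/9 mod 11. 9⁻¹ ≡ 5 (mod 11), so λ ≡ 5.
  x = λ² - 3 - 1 = 25 - 4 ≡ 10; y = λ·(3 - 10) - 3 ≡ 6. → (10, 6)
11P: (10, 6) + (1, 4). λ = (4 - 6)/(1 - 10) ≡ 9/2 mod 11. 2⁻¹ ≡ 6 (mod 11), so λ ≡ 10.
  x = λ² - 10 - 1 = 100 - 11 ≡ 1; y = λ·(10 - 1) - 6 ≡ 7. → (1, 7)
12P: (1, 7) + (1, 4): same x and y₁ ≡ -y₂, so the sum is O.
12P = O, so the order is 12.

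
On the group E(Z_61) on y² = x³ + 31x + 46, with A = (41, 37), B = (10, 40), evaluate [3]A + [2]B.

(8, 47)

First 3A:
Repeated addition: build up to 3A.
2A: tangent at (41, 37): λ = (3·41² + 31)/(2·37) ≡ 11/13. 13⁻¹ ≡ 47 (mod 61), so λ ≡ 11·47 ≡ 29.
  x = λ² - 41 - 41 = 841 - 82 ≡ 27; y = λ·(41 - 27) - 37 ≡ 3. → (27, 3)
3A: (27, 3) + (41, 37). λ = (37 - 3)/(41 - 27) ≡ 34/14 mod 61. 14⁻¹ ≡ 48 (mod 61) since 14·48 = 672 ≡ 1, so λ ≡ 46.
  x = λ² - 27 - 41 = 2116 - 68 ≡ 35; y = λ·(27 - 35) - 3 ≡ 56. → (35, 56)
3A = (35, 56).
Next 2B:
Repeated addition: build up to 2B.
2B: tangent at (10, 40): λ = (3·10² + 31)/(2·40) ≡ 26/19. 19⁻¹ ≡ 45 (mod 61), so λ ≡ 26·45 ≡ 11.
  x = λ² - 10 - 10 = 121 - 20 ≡ 40; y = λ·(10 - 40) - 40 ≡ 57. → (40, 57)
2B = (40, 57).
Finally 3A + 2B:
(35, 56) + (40, 57). λ = (57 - 56)/(40 - 35) ≡ 1/5 mod 61. 5⁻¹ ≡ 49 (mod 61) since 5·49 = 245 ≡ 1, so λ ≡ 49.
  x = λ² - 35 - 40 = 2401 - 75 ≡ 8; y = λ·(35 - 8) - 56 ≡ 47. → (8, 47)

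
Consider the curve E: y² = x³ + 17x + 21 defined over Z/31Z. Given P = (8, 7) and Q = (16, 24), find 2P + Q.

First 2P:
Repeated addition: build up to 2P.
2P: tangent at (8, 7): λ = (3·8² + 17)/(2·7) ≡ 23/14. 14⁻¹ ≡ 20 (mod 31) since 14·20 = 280 ≡ 1, so λ ≡ 23·20 ≡ 26.
  x = λ² - 8 - 8 = 676 - 16 ≡ 9; y = λ·(8 - 9) - 7 ≡ 29. → (9, 29)
2P = (9, 29).
Finally 2P + Q:
(9, 29) + (16, 24). λ = (24 - 29)/(16 - 9) ≡ 26/7 mod 31. 7⁻¹ ≡ 9 (mod 31) since 7·9 = 63 ≡ 1, so λ ≡ 17.
  x = λ² - 9 - 16 = 289 - 25 ≡ 16; y = λ·(9 - 16) - 29 ≡ 7. → (16, 7)

(16, 7)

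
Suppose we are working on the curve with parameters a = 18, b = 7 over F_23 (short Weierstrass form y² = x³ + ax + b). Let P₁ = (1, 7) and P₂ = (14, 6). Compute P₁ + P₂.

(1, 7) + (14, 6). λ = (6 - 7)/(14 - 1) ≡ 22/13 mod 23. 13⁻¹ ≡ 16 (mod 23) since 13·16 = 208 ≡ 1, so λ ≡ 7.
  x = λ² - 1 - 14 = 49 - 15 ≡ 11; y = λ·(1 - 11) - 7 ≡ 15. → (11, 15)

(11, 15)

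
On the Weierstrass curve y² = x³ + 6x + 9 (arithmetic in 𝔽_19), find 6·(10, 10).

Write P = (10, 10).
Repeated addition: build up to 6P.
2P: tangent at (10, 10): λ = (3·10² + 6)/(2·10) ≡ 2/1. 1⁻¹ ≡ 1 (mod 19) since 1·1 = 1 ≡ 1, so λ ≡ 2·1 ≡ 2.
  x = λ² - 10 - 10 = 4 - 20 ≡ 3; y = λ·(10 - 3) - 10 ≡ 4. → (3, 4)
3P: (3, 4) + (10, 10). λ = (10 - 4)/(10 - 3) ≡ 6/7 mod 19. 7⁻¹ ≡ 11 (mod 19) since 7·11 = 77 ≡ 1, so λ ≡ 9.
  x = λ² - 3 - 10 = 81 - 13 ≡ 11; y = λ·(3 - 11) - 4 ≡ 0. → (11, 0)
4P: (11, 0) + (10, 10). λ = (10 - 0)/(10 - 11) ≡ 10/18 mod 19. 18⁻¹ ≡ 18 (mod 19) since 18·18 = 324 ≡ 1, so λ ≡ 9.
  x = λ² - 11 - 10 = 81 - 21 ≡ 3; y = λ·(11 - 3) - 0 ≡ 15. → (3, 15)
5P: (3, 15) + (10, 10). λ = (10 - 15)/(10 - 3) ≡ 14/7 mod 19. 7⁻¹ ≡ 11 (mod 19) since 7·11 = 77 ≡ 1, so λ ≡ 2.
  x = λ² - 3 - 10 = 4 - 13 ≡ 10; y = λ·(3 - 10) - 15 ≡ 9. → (10, 9)
6P: (10, 9) + (10, 10): same x and y₁ ≡ -y₂, so the sum is O.

O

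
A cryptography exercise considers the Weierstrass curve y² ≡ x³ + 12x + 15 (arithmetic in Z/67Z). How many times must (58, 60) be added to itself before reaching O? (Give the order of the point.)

2P: tangent at (58, 60): λ = (3·58² + 12)/(2·60) ≡ 54/53. 53⁻¹ ≡ 43 (mod 67), so λ ≡ 54·43 ≡ 44.
  x = λ² - 58 - 58 = 1936 - 116 ≡ 11; y = λ·(58 - 11) - 60 ≡ 65. → (11, 65)
3P: (11, 65) + (58, 60). λ = (60 - 65)/(58 - 11) ≡ 62/47 mod 67. 47⁻¹ ≡ 10 (mod 67) since 47·10 = 470 ≡ 1, so λ ≡ 17.
  x = λ² - 11 - 58 = 289 - 69 ≡ 19; y = λ·(11 - 19) - 65 ≡ 0. → (19, 0)
4P: (19, 0) + (58, 60). λ = (60 - 0)/(58 - 19) ≡ 60/39 mod 67. 39⁻¹ ≡ 55 (mod 67) since 39·55 = 2145 ≡ 1, so λ ≡ 17.
  x = λ² - 19 - 58 = 289 - 77 ≡ 11; y = λ·(19 - 11) - 0 ≡ 2. → (11, 2)
5P: (11, 2) + (58, 60). λ = (60 - 2)/(58 - 11) ≡ 58/47 mod 67. 47⁻¹ ≡ 10 (mod 67), so λ ≡ 44.
  x = λ² - 11 - 58 = 1936 - 69 ≡ 58; y = λ·(11 - 58) - 2 ≡ 7. → (58, 7)
6P: (58, 7) + (58, 60): same x and y₁ ≡ -y₂, so the sum is O.
6P = O, so the order is 6.

6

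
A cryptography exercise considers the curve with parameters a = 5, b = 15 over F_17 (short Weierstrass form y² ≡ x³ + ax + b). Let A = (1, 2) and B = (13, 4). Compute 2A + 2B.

(12, 1)

First 2A:
Repeated addition: build up to 2A.
2A: tangent at (1, 2): λ = (3·1² + 5)/(2·2) ≡ 8/4. 4⁻¹ ≡ 13 (mod 17) since 4·13 = 52 ≡ 1, so λ ≡ 8·13 ≡ 2.
  x = λ² - 1 - 1 = 4 - 2 ≡ 2; y = λ·(1 - 2) - 2 ≡ 13. → (2, 13)
2A = (2, 13).
Next 2B:
Repeated addition: build up to 2B.
2B: tangent at (13, 4): λ = (3·13² + 5)/(2·4) ≡ 2/8. 8⁻¹ ≡ 15 (mod 17), so λ ≡ 2·15 ≡ 13.
  x = λ² - 13 - 13 = 169 - 26 ≡ 7; y = λ·(13 - 7) - 4 ≡ 6. → (7, 6)
2B = (7, 6).
Finally 2A + 2B:
(2, 13) + (7, 6). λ = (6 - 13)/(7 - 2) ≡ 10/5 mod 17. 5⁻¹ ≡ 7 (mod 17) since 5·7 = 35 ≡ 1, so λ ≡ 2.
  x = λ² - 2 - 7 = 4 - 9 ≡ 12; y = λ·(2 - 12) - 13 ≡ 1. → (12, 1)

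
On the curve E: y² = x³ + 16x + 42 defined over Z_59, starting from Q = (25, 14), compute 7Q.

(35, 17)

Double-and-add on 7 = (111)₂. Start with Q = (25, 14) for the leading 1-bit.
double: tangent at (25, 14): λ = (3·25² + 16)/(2·14) ≡ 3/28. 28⁻¹ ≡ 19 (mod 59) since 28·19 = 532 ≡ 1, so λ ≡ 3·19 ≡ 57.
  x = λ² - 25 - 25 = 3249 - 50 ≡ 13; y = λ·(25 - 13) - 14 ≡ 21. → (13, 21)
add Q: (13, 21) + (25, 14). λ = (14 - 21)/(25 - 13) ≡ 52/12 mod 59. 12⁻¹ ≡ 5 (mod 59), so λ ≡ 24.
  x = λ² - 13 - 25 = 576 - 38 ≡ 7; y = λ·(13 - 7) - 21 ≡ 5. → (7, 5)
double: tangent at (7, 5): λ = (3·7² + 16)/(2·5) ≡ 45/10. 10⁻¹ ≡ 6 (mod 59), so λ ≡ 45·6 ≡ 34.
  x = λ² - 7 - 7 = 1156 - 14 ≡ 21; y = λ·(7 - 21) - 5 ≡ 50. → (21, 50)
add Q: (21, 50) + (25, 14). λ = (14 - 50)/(25 - 21) ≡ 23/4 mod 59. 4⁻¹ ≡ 15 (mod 59) since 4·15 = 60 ≡ 1, so λ ≡ 50.
  x = λ² - 21 - 25 = 2500 - 46 ≡ 35; y = λ·(21 - 35) - 50 ≡ 17. → (35, 17)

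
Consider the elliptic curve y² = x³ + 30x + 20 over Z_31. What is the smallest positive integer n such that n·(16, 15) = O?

2P: tangent at (16, 15): λ = (3·16² + 30)/(2·15) ≡ 23/30. 30⁻¹ ≡ 30 (mod 31) since 30·30 = 900 ≡ 1, so λ ≡ 23·30 ≡ 8.
  x = λ² - 16 - 16 = 64 - 32 ≡ 1; y = λ·(16 - 1) - 15 ≡ 12. → (1, 12)
3P: (1, 12) + (16, 15). λ = (15 - 12)/(16 - 1) ≡ 3/15 mod 31. 15⁻¹ ≡ 29 (mod 31) since 15·29 = 435 ≡ 1, so λ ≡ 25.
  x = λ² - 1 - 16 = 625 - 17 ≡ 19; y = λ·(1 - 19) - 12 ≡ 3. → (19, 3)
4P: (19, 3) + (16, 15). λ = (15 - 3)/(16 - 19) ≡ 12/28 mod 31. 28⁻¹ ≡ 10 (mod 31), so λ ≡ 27.
  x = λ² - 19 - 16 = 729 - 35 ≡ 12; y = λ·(19 - 12) - 3 ≡ 0. → (12, 0)
5P: (12, 0) + (16, 15). λ = (15 - 0)/(16 - 12) ≡ 15/4 mod 31. 4⁻¹ ≡ 8 (mod 31), so λ ≡ 27.
  x = λ² - 12 - 16 = 729 - 28 ≡ 19; y = λ·(12 - 19) - 0 ≡ 28. → (19, 28)
6P: (19, 28) + (16, 15). λ = (15 - 28)/(16 - 19) ≡ 18/28 mod 31. 28⁻¹ ≡ 10 (mod 31), so λ ≡ 25.
  x = λ² - 19 - 16 = 625 - 35 ≡ 1; y = λ·(19 - 1) - 28 ≡ 19. → (1, 19)
7P: (1, 19) + (16, 15). λ = (15 - 19)/(16 - 1) ≡ 27/15 mod 31. 15⁻¹ ≡ 29 (mod 31) since 15·29 = 435 ≡ 1, so λ ≡ 8.
  x = λ² - 1 - 16 = 64 - 17 ≡ 16; y = λ·(1 - 16) - 19 ≡ 16. → (16, 16)
8P: (16, 16) + (16, 15): same x and y₁ ≡ -y₂, so the sum is O.
8P = O, so the order is 8.

8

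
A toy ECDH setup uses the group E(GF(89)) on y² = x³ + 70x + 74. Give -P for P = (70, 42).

(70, 47)

-(70, 42) = (70, -42 mod 89) = (70, 47).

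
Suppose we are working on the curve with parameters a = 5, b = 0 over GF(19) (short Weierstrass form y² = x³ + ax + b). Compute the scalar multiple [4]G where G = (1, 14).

(5, 13)

Repeated addition: build up to 4G.
2G: tangent at (1, 14): λ = (3·1² + 5)/(2·14) ≡ 8/9. 9⁻¹ ≡ 17 (mod 19), so λ ≡ 8·17 ≡ 3.
  x = λ² - 1 - 1 = 9 - 2 ≡ 7; y = λ·(1 - 7) - 14 ≡ 6. → (7, 6)
3G: (7, 6) + (1, 14). λ = (14 - 6)/(1 - 7) ≡ 8/13 mod 19. 13⁻¹ ≡ 3 (mod 19), so λ ≡ 5.
  x = λ² - 7 - 1 = 25 - 8 ≡ 17; y = λ·(7 - 17) - 6 ≡ 1. → (17, 1)
4G: (17, 1) + (1, 14). λ = (14 - 1)/(1 - 17) ≡ 13/3 mod 19. 3⁻¹ ≡ 13 (mod 19) since 3·13 = 39 ≡ 1, so λ ≡ 17.
  x = λ² - 17 - 1 = 289 - 18 ≡ 5; y = λ·(17 - 5) - 1 ≡ 13. → (5, 13)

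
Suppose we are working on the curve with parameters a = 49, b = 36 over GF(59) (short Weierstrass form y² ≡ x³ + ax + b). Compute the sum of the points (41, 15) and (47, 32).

(41, 15) + (47, 32). λ = (32 - 15)/(47 - 41) ≡ 17/6 mod 59. 6⁻¹ ≡ 10 (mod 59), so λ ≡ 52.
  x = λ² - 41 - 47 = 2704 - 88 ≡ 20; y = λ·(41 - 20) - 15 ≡ 15. → (20, 15)

(20, 15)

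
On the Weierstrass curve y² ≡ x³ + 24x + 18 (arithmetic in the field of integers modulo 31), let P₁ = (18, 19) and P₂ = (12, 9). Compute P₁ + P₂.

(21, 7)

(18, 19) + (12, 9). λ = (9 - 19)/(12 - 18) ≡ 21/25 mod 31. 25⁻¹ ≡ 5 (mod 31), so λ ≡ 12.
  x = λ² - 18 - 12 = 144 - 30 ≡ 21; y = λ·(18 - 21) - 19 ≡ 7. → (21, 7)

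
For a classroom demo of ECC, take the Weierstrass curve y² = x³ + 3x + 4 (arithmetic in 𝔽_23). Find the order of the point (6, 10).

12

2P: tangent at (6, 10): λ = (3·6² + 3)/(2·10) ≡ 19/20. 20⁻¹ ≡ 15 (mod 23) since 20·15 = 300 ≡ 1, so λ ≡ 19·15 ≡ 9.
  x = λ² - 6 - 6 = 81 - 12 ≡ 0; y = λ·(6 - 0) - 10 ≡ 21. → (0, 21)
3P: (0, 21) + (6, 10). λ = (10 - 21)/(6 - 0) ≡ 12/6 mod 23. 6⁻¹ ≡ 4 (mod 23) since 6·4 = 24 ≡ 1, so λ ≡ 2.
  x = λ² - 0 - 6 = 4 - 6 ≡ 21; y = λ·(0 - 21) - 21 ≡ 6. → (21, 6)
4P: (21, 6) + (6, 10). λ = (10 - 6)/(6 - 21) ≡ 4/8 mod 23. 8⁻¹ ≡ 3 (mod 23) since 8·3 = 24 ≡ 1, so λ ≡ 12.
  x = λ² - 21 - 6 = 144 - 27 ≡ 2; y = λ·(21 - 2) - 6 ≡ 15. → (2, 15)
5P: (2, 15) + (6, 10). λ = (10 - 15)/(6 - 2) ≡ 18/4 mod 23. 4⁻¹ ≡ 6 (mod 23), so λ ≡ 16.
  x = λ² - 2 - 6 = 256 - 8 ≡ 18; y = λ·(2 - 18) - 15 ≡ 5. → (18, 5)
6P: (18, 5) + (6, 10). λ = (10 - 5)/(6 - 18) ≡ 5/11 mod 23. 11⁻¹ ≡ 21 (mod 23), so λ ≡ 13.
  x = λ² - 18 - 6 = 169 - 24 ≡ 7; y = λ·(18 - 7) - 5 ≡ 0. → (7, 0)
7P: (7, 0) + (6, 10). λ = (10 - 0)/(6 - 7) ≡ 10/22 mod 23. 22⁻¹ ≡ 22 (mod 23), so λ ≡ 13.
  x = λ² - 7 - 6 = 169 - 13 ≡ 18; y = λ·(7 - 18) - 0 ≡ 18. → (18, 18)
8P: (18, 18) + (6, 10). λ = (10 - 18)/(6 - 18) ≡ 15/11 mod 23. 11⁻¹ ≡ 21 (mod 23) since 11·21 = 231 ≡ 1, so λ ≡ 16.
  x = λ² - 18 - 6 = 256 - 24 ≡ 2; y = λ·(18 - 2) - 18 ≡ 8. → (2, 8)
9P: (2, 8) + (6, 10). λ = (10 - 8)/(6 - 2) ≡ 2/4 mod 23. 4⁻¹ ≡ 6 (mod 23), so λ ≡ 12.
  x = λ² - 2 - 6 = 144 - 8 ≡ 21; y = λ·(2 - 21) - 8 ≡ 17. → (21, 17)
10P: (21, 17) + (6, 10). λ = (10 - 17)/(6 - 21) ≡ 16/8 mod 23. 8⁻¹ ≡ 3 (mod 23), so λ ≡ 2.
  x = λ² - 21 - 6 = 4 - 27 ≡ 0; y = λ·(21 - 0) - 17 ≡ 2. → (0, 2)
11P: (0, 2) + (6, 10). λ = (10 - 2)/(6 - 0) ≡ 8/6 mod 23. 6⁻¹ ≡ 4 (mod 23) since 6·4 = 24 ≡ 1, so λ ≡ 9.
  x = λ² - 0 - 6 = 81 - 6 ≡ 6; y = λ·(0 - 6) - 2 ≡ 13. → (6, 13)
12P: (6, 13) + (6, 10): same x and y₁ ≡ -y₂, so the sum is 𝒪.
12P = 𝒪, so the order is 12.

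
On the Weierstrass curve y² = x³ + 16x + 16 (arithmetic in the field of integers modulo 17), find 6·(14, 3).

(14, 14)

Write Q = (14, 3).
Double-and-add on 6 = (110)₂. Start with Q = (14, 3) for the leading 1-bit.
double: tangent at (14, 3): λ = (3·14² + 16)/(2·3) ≡ 9/6. 6⁻¹ ≡ 3 (mod 17), so λ ≡ 9·3 ≡ 10.
  x = λ² - 14 - 14 = 100 - 28 ≡ 4; y = λ·(14 - 4) - 3 ≡ 12. → (4, 12)
add Q: (4, 12) + (14, 3). λ = (3 - 12)/(14 - 4) ≡ 8/10 mod 17. 10⁻¹ ≡ 12 (mod 17), so λ ≡ 11.
  x = λ² - 4 - 14 = 121 - 18 ≡ 1; y = λ·(4 - 1) - 12 ≡ 4. → (1, 4)
double: tangent at (1, 4): λ = (3·1² + 16)/(2·4) ≡ 2/8. 8⁻¹ ≡ 15 (mod 17), so λ ≡ 2·15 ≡ 13.
  x = λ² - 1 - 1 = 169 - 2 ≡ 14; y = λ·(1 - 14) - 4 ≡ 14. → (14, 14)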